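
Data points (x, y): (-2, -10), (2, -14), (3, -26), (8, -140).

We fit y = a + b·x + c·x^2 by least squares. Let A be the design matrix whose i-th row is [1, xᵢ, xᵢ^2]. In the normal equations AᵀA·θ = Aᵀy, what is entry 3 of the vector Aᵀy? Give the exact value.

-9290

Entry 3 ↔ basis x^2, so (Aᵀy)_{3} = Σᵢ (x^2)·yᵢ = (4)·(-10) + (4)·(-14) + (9)·(-26) + (64)·(-140) = -9290.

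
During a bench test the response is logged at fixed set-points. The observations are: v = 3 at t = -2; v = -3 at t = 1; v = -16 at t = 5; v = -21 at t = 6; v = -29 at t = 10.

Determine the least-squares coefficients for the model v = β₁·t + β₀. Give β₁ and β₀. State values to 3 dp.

Forming MᵀM = [[166, 20]; [20, 5]] and Mᵀv = [-505, -66]ᵀ gives MᵀM·[β₁, β₀]ᵀ = Mᵀv.
det = 166·5 − 20² = 430.
β₁ = ((-505)·5 − 20·(-66))/430 = -241/86; β₀ = (166·(-66) − 20·(-505))/430 = -428/215.

β₁ = -2.802, β₀ = -1.991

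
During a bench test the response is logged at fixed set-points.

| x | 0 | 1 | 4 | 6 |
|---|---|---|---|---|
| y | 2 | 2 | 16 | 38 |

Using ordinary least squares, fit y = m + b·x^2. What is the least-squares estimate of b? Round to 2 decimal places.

The normal system MᵀM·[m, b]ᵀ = Mᵀy is [[4, 53]; [53, 1553]]·[m, b]ᵀ = [58, 1626]ᵀ.
det = 4·1553 − 53² = 3403.
m = (58·1553 − 53·1626)/3403 = 3896/3403; b = (4·1626 − 53·58)/3403 = 3430/3403.

b = 1.01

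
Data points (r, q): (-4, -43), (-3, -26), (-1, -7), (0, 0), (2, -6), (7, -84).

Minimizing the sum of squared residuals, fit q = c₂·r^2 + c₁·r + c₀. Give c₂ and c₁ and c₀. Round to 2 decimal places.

XᵀX·[c₂, c₁, c₀]ᵀ = Xᵀq reads: 2755·c₂ + 259·c₁ + 79·c₀ = -5069;  259·c₂ + 79·c₁ + 1·c₀ = -343;  79·c₂ + 1·c₁ + 6·c₀ = -166.
Inverting the 3×3 Gram matrix, [c₂, c₁, c₀]ᵀ = [-224675/112128, 252113/112128, -31001/18688]ᵀ.

c₂ = -2.00, c₁ = 2.25, c₀ = -1.66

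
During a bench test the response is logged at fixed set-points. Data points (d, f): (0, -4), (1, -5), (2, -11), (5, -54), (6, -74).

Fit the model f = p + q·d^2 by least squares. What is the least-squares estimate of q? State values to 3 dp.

Compute the Gram sums: Σ1 = 5, Σd^2 = 66, Σd^2·d^2 = 1938.
And Σf = -148, Σd^2·f = -4063.
det = 5·1938 − 66² = 5334.
p = ((-148)·1938 − 66·(-4063))/5334 = -3111/889; q = (5·(-4063) − 66·(-148))/5334 = -10547/5334.

q = -1.977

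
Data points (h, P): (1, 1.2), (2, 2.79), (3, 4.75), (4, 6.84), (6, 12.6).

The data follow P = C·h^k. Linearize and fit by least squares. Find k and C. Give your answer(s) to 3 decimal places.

k = 1.303, C = 1.161

Taking logs, ln P = k·ln h + ln C, so regress ln P on ln h.
XᵀX = [[6.8196, 4.9698]; [4.9698, 5]], rhs = [9.6283, 7.2230]ᵀ  (here Σln h = 4.9698, Σ(ln h)² = 6.8196, Σln P = 7.2230, Σln h·ln P = 9.6283).
Δ = 6.8196·5 − (4.9698)² = 9.3990; k = (9.6283·5 − 4.9698·7.2230)/9.3990 = 1.30276, ln C = (6.8196·7.2230 − 4.9698·9.6283)/9.3990 = 0.14971, so C = exp(0.14971) = 1.16149.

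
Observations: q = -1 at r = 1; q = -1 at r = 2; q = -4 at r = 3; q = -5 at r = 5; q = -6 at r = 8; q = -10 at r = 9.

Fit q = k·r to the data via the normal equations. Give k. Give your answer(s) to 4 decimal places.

From the data, Σr·r = 184.
Moment sums: Σr·q = -178.
AᵀA·[k]ᵀ = Aᵀq becomes [[184]]·[k]ᵀ = [-178]ᵀ.
k = (-178)/184 = -0.967391.

k = -0.9674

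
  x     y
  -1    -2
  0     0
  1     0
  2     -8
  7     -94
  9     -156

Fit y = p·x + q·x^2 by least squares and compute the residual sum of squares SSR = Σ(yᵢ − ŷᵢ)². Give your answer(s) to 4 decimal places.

Sums needed: Σx·x = 136, Σx·x^2 = 1080, Σx^2·x^2 = 8980.
For Aᵀy: Σx·y = -2076, Σx^2·y = -17276.
Eliminating q: 8980·(row 1) − 1080·(row 2) gives 54880·p = 8980·(-2076) − 1080·(-17276) = 15600, so p = 195/686.
Then q = ((-17276) − 1080·(195/686))/8980 = -3358/1715.
Residuals: 831/3430, 0, 5741/3430, -1263/1715, -23/490, 141/3430; SSR = 5842/1715.

SSR = 3.4064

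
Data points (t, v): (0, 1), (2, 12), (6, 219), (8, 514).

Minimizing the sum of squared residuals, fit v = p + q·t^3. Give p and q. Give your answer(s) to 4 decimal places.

From the data, Σ1 = 4, Σt^3 = 736, Σt^3·t^3 = 308864.
And Σv = 746, Σt^3·v = 310568.
Normal equations: [[4, 736]; [736, 308864]]·[p, q]ᵀ = [746, 310568]ᵀ.
det = 4·308864 − 736² = 693760.
p = (746·308864 − 736·310568)/693760 = 3583/1355; q = (4·310568 − 736·746)/693760 = 21663/21680.

p = 2.6443, q = 0.9992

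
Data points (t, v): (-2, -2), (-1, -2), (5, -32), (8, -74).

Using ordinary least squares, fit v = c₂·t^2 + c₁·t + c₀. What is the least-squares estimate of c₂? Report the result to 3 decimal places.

Setting ∂/∂c₂ … = 0 gives: 4738·c₂ + 628·c₁ + 94·c₀ = -5546;  628·c₂ + 94·c₁ + 10·c₀ = -746;  94·c₂ + 10·c₁ + 4·c₀ = -110.
(Σt^2·t^2 = 4738, Σt^2·t = 628, Σt^2 = 94, Σt·t = 94, Σt = 10, Σ1 = 4, Σt^2·v = -5546, Σt·v = -746, Σv = -110.)
Row-reducing yields c₂ = -1067/1114, c₁ = -1527/1114, c₀ = -1743/1114.

c₂ = -0.958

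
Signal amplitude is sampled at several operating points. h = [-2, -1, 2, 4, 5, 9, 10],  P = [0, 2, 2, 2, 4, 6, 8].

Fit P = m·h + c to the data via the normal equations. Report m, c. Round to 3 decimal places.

m = 0.563, c = 1.257

With design matrix A, AᵀA = [[231, 27]; [27, 7]] and AᵀP = [164, 24]ᵀ.
det = 231·7 − 27² = 888.
m = (164·7 − 27·24)/888 = 125/222; c = (231·24 − 27·164)/888 = 93/74.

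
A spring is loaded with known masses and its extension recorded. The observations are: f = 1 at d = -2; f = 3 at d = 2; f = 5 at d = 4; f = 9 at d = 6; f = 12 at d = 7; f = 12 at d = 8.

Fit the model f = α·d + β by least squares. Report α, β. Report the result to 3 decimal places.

α = 1.206, β = 1.976

Setting ∂/∂α … = 0 gives: 173·α + 25·β = 258;  25·α + 6·β = 42.
Determinant 173·6 − 25² = 413.
α = (258·6 − 25·42)/413 = 498/413; β = (173·42 − 25·258)/413 = 816/413.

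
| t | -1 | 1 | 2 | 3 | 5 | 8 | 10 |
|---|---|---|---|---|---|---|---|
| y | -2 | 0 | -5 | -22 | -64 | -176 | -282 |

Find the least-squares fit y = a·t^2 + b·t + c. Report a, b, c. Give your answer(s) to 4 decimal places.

a = -2.9971, b = 1.6035, c = 2.2159

Entries of XᵀX: Σt^2·t^2 = 14820, Σt^2·t = 1672, Σt^2 = 204, Σt·t = 204, Σt = 28, Σ1 = 7.
Moment sums: Σt^2·y = -41284, Σt·y = -4622, Σy = -551.
XᵀX·[a, b, c]ᵀ = Xᵀy becomes [[14820, 1672, 204]; [1672, 204, 28]; [204, 28, 7]]·[a, b, c]ᵀ = [-41284, -4622, -551]ᵀ.
Row-reducing yields a = -109817/36641, b = 117509/73282, c = 81193/36641.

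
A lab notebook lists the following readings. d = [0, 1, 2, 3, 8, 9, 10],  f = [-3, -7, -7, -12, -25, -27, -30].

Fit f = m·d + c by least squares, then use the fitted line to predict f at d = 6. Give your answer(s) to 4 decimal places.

Sums needed: Σd·d = 259, Σd = 33, Σ1 = 7.
Right-hand side: Σd·f = -800, Σf = -111.
det = 259·7 − 33² = 724.
m = ((-800)·7 − 33·(-111))/724 = -1937/724; c = (259·(-111) − 33·(-800))/724 = -2349/724.
At d = 6: f̂ = (-1937/724)·(6) + (-2349/724)·(1) = -13971/724.

f̂ = -19.2970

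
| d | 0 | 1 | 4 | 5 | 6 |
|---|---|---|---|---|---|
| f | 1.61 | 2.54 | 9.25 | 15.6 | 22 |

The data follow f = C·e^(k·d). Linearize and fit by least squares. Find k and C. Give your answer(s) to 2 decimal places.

Let Y = ln f. Fitting Y = k·d + ln C by least squares:
XᵀX = [[78.0000, 16.0000]; [16.0000, 5]], rhs = [42.1133, 9.4713]ᵀ  (here Σd = 16.0000, Σ(d)² = 78.0000, Σln f = 9.4713, Σd·ln f = 42.1133).
Slope k = (n·Σd·ln f − Σd·Σln f)/(n·Σ(d)² − (Σd)²) = (5·42.1133 − 16.0000·9.4713)/134.0000 = 0.44048; ln C = (Σln f − k·Σd)/n = 0.48472, so C = exp(0.48472) = 1.62371.

k = 0.44, C = 1.62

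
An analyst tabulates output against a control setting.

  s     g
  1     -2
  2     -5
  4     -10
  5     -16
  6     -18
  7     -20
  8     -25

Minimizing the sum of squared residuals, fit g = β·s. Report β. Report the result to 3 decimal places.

β = -2.974

The normal equations are: 195·β = -580.
(Σs·s = 195, Σs·g = -580.)
Hence β = -580 / 195 ≈ -2.97436.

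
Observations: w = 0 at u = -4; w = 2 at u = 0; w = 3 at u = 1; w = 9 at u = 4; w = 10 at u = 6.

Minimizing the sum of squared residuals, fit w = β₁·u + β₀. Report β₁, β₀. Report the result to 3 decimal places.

Sums needed: Σu·u = 69, Σu = 7, Σ1 = 5.
And Σu·w = 99, Σw = 24.
Normal equations: [[69, 7]; [7, 5]]·[β₁, β₀]ᵀ = [99, 24]ᵀ.
Eliminating β₀: 5·(row 1) − 7·(row 2) gives 296·β₁ = 5·99 − 7·24 = 327, so β₁ = 327/296.
Then β₀ = (24 − 7·(327/296))/5 = 963/296.

β₁ = 1.105, β₀ = 3.253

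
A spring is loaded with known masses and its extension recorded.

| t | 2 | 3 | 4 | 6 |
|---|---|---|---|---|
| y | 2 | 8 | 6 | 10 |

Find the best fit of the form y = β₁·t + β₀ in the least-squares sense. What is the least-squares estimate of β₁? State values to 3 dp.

β₁ = 1.657

Entries of AᵀA: Σt·t = 65, Σt = 15, Σ1 = 4.
Moment sums: Σt·y = 112, Σy = 26.
So AᵀA·[β₁, β₀]ᵀ = Aᵀy: [[65, 15]; [15, 4]]·[β₁, β₀]ᵀ = [112, 26]ᵀ.
Determinant 65·4 − 15² = 35.
β₁ = (112·4 − 15·26)/35 = 58/35; β₀ = (65·26 − 15·112)/35 = 2/7.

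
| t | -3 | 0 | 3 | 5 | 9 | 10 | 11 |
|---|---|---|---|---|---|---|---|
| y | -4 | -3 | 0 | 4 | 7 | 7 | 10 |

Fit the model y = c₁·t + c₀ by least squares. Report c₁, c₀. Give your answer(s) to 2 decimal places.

Normal-equation sums: Σt·t = 345, Σt = 35, Σ1 = 7.
And Σt·y = 275, Σy = 21.
Normal equations: [[345, 35]; [35, 7]]·[c₁, c₀]ᵀ = [275, 21]ᵀ.
Δ = 345·7 − 35² = 1190.
c₁ = (275·7 − 35·21)/1190 = 1; c₀ = (345·21 − 35·275)/1190 = -2.

c₁ = 1.00, c₀ = -2.00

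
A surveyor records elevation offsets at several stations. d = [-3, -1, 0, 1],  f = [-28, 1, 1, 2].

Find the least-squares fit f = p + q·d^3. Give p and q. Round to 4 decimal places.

Compute the Gram sums: Σ1 = 4, Σd^3 = -27, Σd^3·d^3 = 731.
And Σf = -24, Σd^3·f = 757.
MᵀM·[p, q]ᵀ = Mᵀf becomes [[4, -27]; [-27, 731]]·[p, q]ᵀ = [-24, 757]ᵀ.
Δ = 4·731 − (-27)² = 2195.
p = ((-24)·731 − (-27)·757)/2195 = 579/439; q = (4·757 − (-27)·(-24))/2195 = 476/439.

p = 1.3189, q = 1.0843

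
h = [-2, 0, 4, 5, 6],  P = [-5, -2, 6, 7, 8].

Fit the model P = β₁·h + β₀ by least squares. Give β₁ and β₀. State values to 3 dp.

β₁ = 1.708, β₀ = -1.640

From the data, Σh·h = 81, Σh = 13, Σ1 = 5.
Right-hand side: Σh·P = 117, ΣP = 14.
Determinant 81·5 − 13² = 236.
β₁ = (117·5 − 13·14)/236 = 403/236; β₀ = (81·14 − 13·117)/236 = -387/236.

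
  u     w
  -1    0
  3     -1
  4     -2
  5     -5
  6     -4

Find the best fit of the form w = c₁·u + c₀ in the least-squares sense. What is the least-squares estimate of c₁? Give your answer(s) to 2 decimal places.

XᵀX·[c₁, c₀]ᵀ = Xᵀw reads: 87·c₁ + 17·c₀ = -60;  17·c₁ + 5·c₀ = -12.
(Σu·u = 87, Σu = 17, Σ1 = 5, Σu·w = -60, Σw = -12.)
Eliminating c₀: 5·(row 1) − 17·(row 2) gives 146·c₁ = 5·(-60) − 17·(-12) = -96, so c₁ = -48/73.
Then c₀ = ((-12) − 17·(-48/73))/5 = -12/73.

c₁ = -0.66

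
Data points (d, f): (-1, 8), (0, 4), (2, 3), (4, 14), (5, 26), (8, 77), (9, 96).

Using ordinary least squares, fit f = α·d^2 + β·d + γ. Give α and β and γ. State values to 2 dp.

α = 1.51, β = -3.12, γ = 3.48

From the data, Σd^2·d^2 = 11555, Σd^2·d = 1437, Σd^2 = 191, Σd·d = 191, Σd = 27, Σ1 = 7.
For Mᵀf: Σd^2·f = 13598, Σd·f = 1664, Σf = 228.
So MᵀM·[α, β, γ]ᵀ = Mᵀf: [[11555, 1437, 191]; [1437, 191, 27]; [191, 27, 7]]·[α, β, γ]ᵀ = [13598, 1664, 228]ᵀ.
Inverting the 3×3 Gram matrix, [α, β, γ]ᵀ = [8410/5579, -330811/106001, 368605/106001]ᵀ.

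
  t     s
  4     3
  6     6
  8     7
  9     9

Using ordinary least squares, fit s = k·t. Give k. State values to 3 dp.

k = 0.939

Sums needed: Σt·t = 197.
For Mᵀs: Σt·s = 185.
MᵀM·[k]ᵀ = Mᵀs becomes [[197]]·[k]ᵀ = [185]ᵀ.
Hence k = 185 / 197 ≈ 0.939086.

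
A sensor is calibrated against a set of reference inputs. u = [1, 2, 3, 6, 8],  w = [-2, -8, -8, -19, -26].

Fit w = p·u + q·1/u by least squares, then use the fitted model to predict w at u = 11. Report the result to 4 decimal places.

Setting ∂/∂p … = 0 gives: 114·p + 5·q = -364;  5·p + (809/576)·q = -181/12.
Eliminating q: (809/576)·(row 1) − 5·(row 2) gives (12971/96)·p = (809/576)·(-364) − 5·(-181/12) = -62759/144, so p = -125518/38913.
Then q = ((-181/12) − 5·(-125518/38913))/(809/576) = 9648/12971.
At u = 11: ŵ = (-125518/38913)·(11) + (9648/12971)·(1/11) = -15158734/428043.

ŵ = -35.4140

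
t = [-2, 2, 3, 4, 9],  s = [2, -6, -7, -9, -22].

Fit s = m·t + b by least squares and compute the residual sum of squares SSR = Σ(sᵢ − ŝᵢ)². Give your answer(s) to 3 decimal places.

SSR = 4.073

Normal-equation sums: Σt·t = 114, Σt = 16, Σ1 = 5.
Right-hand side: Σt·s = -271, Σs = -42.
Δ = 114·5 − 16² = 314.
m = ((-271)·5 − 16·(-42))/314 = -683/314; b = (114·(-42) − 16·(-271))/314 = -226/157.
Residuals: -143/157, -33/157, 303/314, 179/157, -309/314; SSR = 1279/314.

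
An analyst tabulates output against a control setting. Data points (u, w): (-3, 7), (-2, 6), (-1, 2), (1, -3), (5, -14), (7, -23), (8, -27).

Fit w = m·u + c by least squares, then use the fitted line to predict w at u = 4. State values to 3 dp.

ŵ = -13.169

From the data, Σu·u = 153, Σu = 15, Σ1 = 7.
Right-hand side: Σu·w = -485, Σw = -52.
So MᵀM·[m, c]ᵀ = Mᵀw: [[153, 15]; [15, 7]]·[m, c]ᵀ = [-485, -52]ᵀ.
Δ = 153·7 − 15² = 846.
m = ((-485)·7 − 15·(-52))/846 = -2615/846; c = (153·(-52) − 15·(-485))/846 = -227/282.
At u = 4: ŵ = (-2615/846)·(4) + (-227/282)·(1) = -11141/846.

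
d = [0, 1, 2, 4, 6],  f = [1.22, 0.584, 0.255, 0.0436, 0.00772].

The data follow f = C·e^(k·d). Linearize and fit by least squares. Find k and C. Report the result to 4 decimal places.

k = -0.8517, C = 1.3152

Linearized form: ln f = k·d + ln C. From the 5 transformed points,
AᵀA = [[57.0000, 13.0000]; [13.0000, 5]], rhs = [-44.9853, -9.7021]ᵀ  (here Σd = 13.0000, Σ(d)² = 57.0000, Σln f = -9.7021, Σd·ln f = -44.9853).
Δ = 57.0000·5 − (13.0000)² = 116.0000; k = (-44.9853·5 − 13.0000·-9.7021)/116.0000 = -0.85171, ln C = (57.0000·-9.7021 − 13.0000·-44.9853)/116.0000 = 0.27403, so C = exp(0.27403) = 1.31525.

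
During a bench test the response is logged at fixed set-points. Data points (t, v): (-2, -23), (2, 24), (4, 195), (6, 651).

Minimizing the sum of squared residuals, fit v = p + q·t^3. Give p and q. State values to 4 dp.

p = 0.9847, q = 3.0109

Forming XᵀX = [[4, 280]; [280, 50880]] and Xᵀv = [847, 153472]ᵀ gives XᵀX·[p, q]ᵀ = Xᵀv.
Determinant 4·50880 − 280² = 125120.
p = (847·50880 − 280·153472)/125120 = 385/391; q = (4·153472 − 280·847)/125120 = 47091/15640.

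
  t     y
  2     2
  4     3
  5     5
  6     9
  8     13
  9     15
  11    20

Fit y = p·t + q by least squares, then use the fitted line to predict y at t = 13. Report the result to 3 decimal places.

The normal equations are: 347·p + 45·q = 554;  45·p + 7·q = 67.
(Σt·t = 347, Σt = 45, Σ1 = 7, Σt·y = 554, Σy = 67.)
Eliminating q: 7·(row 1) − 45·(row 2) gives 404·p = 7·554 − 45·67 = 863, so p = 863/404.
Then q = (67 − 45·(863/404))/7 = -1681/404.
At t = 13: ŷ = (863/404)·(13) + (-1681/404)·(1) = 4769/202.

ŷ = 23.609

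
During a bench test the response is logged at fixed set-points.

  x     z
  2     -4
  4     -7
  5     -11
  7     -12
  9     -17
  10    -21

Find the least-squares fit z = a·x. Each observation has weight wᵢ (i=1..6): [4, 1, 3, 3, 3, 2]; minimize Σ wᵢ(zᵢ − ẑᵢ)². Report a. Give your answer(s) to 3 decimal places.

a = -1.945

The normal system AᵀWA·[a]ᵀ = AᵀWz is [[697]]·[a]ᵀ = [-1356]ᵀ.
Hence a = -1356 / 697 ≈ -1.94548.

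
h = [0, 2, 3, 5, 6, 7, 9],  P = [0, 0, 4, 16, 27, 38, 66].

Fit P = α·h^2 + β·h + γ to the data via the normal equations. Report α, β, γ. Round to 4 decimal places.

Entries of AᵀA: Σh^2·h^2 = 10980, Σh^2·h = 1448, Σh^2 = 204, Σh·h = 204, Σh = 32, Σ1 = 7.
For AᵀP: Σh^2·P = 8616, Σh·P = 1114, ΣP = 151.
AᵀA·[α, β, γ]ᵀ = AᵀP becomes [[10980, 1448, 204]; [1448, 204, 32]; [204, 32, 7]]·[α, β, γ]ᵀ = [8616, 1114, 151]ᵀ.
Solving the 3×3 system (Gaussian elimination) gives α = 10892/10901, β = -3135/1982, γ = -3451/10901.

α = 0.9992, β = -1.5817, γ = -0.3166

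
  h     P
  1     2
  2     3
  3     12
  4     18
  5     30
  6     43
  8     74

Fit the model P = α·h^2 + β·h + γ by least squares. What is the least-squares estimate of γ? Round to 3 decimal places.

γ = -0.529

MᵀM·[α, β, γ]ᵀ = MᵀP reads: 6371·α + 953·β + 155·γ = 7444;  953·α + 155·β + 29·γ = 1116;  155·α + 29·β + 7·γ = 182.
Inverting the 3×3 Gram matrix, [α, β, γ]ᵀ = [809/726, 325/726, -64/121]ᵀ.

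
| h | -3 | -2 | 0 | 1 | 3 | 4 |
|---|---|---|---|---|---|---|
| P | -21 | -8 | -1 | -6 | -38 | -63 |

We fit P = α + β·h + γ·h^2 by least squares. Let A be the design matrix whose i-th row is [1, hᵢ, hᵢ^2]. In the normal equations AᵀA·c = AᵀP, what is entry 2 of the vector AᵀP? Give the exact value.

-293

Entry 2 ↔ basis h, so (AᵀP)_{2} = Σᵢ (h)·Pᵢ = (-3)·(-21) + (-2)·(-8) + (0)·(-1) + (1)·(-6) + (3)·(-38) + (4)·(-63) = -293.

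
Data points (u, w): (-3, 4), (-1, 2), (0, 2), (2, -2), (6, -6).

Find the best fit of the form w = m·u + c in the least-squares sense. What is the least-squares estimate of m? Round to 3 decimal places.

m = -1.154

Normal-equation sums: Σu·u = 50, Σu = 4, Σ1 = 5.
For Mᵀw: Σu·w = -54, Σw = 0.
det = 50·5 − 4² = 234.
m = ((-54)·5 − 4·0)/234 = -15/13; c = (50·0 − 4·(-54))/234 = 12/13.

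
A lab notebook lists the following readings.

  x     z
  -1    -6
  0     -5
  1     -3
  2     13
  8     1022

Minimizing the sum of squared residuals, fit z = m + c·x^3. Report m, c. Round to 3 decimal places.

AᵀA·[m, c]ᵀ = Aᵀz reads: 5·m + 520·c = 1021;  520·m + 262210·c = 523371.
det = 5·262210 − 520² = 1040650.
m = (1021·262210 − 520·523371)/1040650 = -34127/8005; c = (5·523371 − 520·1021)/1040650 = 417187/208130.

m = -4.263, c = 2.004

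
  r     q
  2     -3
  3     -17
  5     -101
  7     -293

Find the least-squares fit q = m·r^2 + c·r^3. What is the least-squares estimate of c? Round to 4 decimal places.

Forming AᵀA = [[3123, 20207]; [20207, 134067]] and Aᵀq = [-17047, -113607]ᵀ gives AᵀA·[m, c]ᵀ = Aᵀq.
Δ = 3123·134067 − 20207² = 10368392.
m = ((-17047)·134067 − 20207·(-113607))/10368392 = 2554125/2592098; c = (3123·(-113607) − 20207·(-17047))/10368392 = -2581483/2592098.

c = -0.9959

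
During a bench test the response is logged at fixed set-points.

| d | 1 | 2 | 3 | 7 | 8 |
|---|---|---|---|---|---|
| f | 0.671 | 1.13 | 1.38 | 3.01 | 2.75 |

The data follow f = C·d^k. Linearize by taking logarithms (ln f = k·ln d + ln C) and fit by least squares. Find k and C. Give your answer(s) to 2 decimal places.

k = 0.72, C = 0.67

Let Y = ln f. Fitting Y = k·ln d + ln C by least squares:
Sums: Σln d = 5.8171, Σ(ln d)² = 9.7980, Σln f = 2.1589, Σln d·ln f = 4.6864.
Normal system: [[9.7980, 5.8171]; [5.8171, 5]]·[k, ln C]ᵀ = [4.6864, 2.1589]ᵀ.
Δ = 9.7980·5 − (5.8171)² = 15.1514; k = (4.6864·5 − 5.8171·2.1589)/15.1514 = 0.71767, ln C = (9.7980·2.1589 − 5.8171·4.6864)/15.1514 = -0.40318, so C = exp(-0.40318) = 0.66819.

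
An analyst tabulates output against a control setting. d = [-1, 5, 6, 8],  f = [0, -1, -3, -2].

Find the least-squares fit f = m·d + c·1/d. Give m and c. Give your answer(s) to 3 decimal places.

m = -0.319, c = 0.301

The normal system XᵀX·[m, c]ᵀ = Xᵀf is [[126, 4]; [4, 15601/14400]]·[m, c]ᵀ = [-39, -19/20]ᵀ.
Δ = 126·(15601/14400) − 4² = 96407/800.
m = ((-39)·(15601/14400) − 4·(-19/20))/(96407/800) = -184573/578442; c = (126·(-19/20) − 4·(-39))/(96407/800) = 29040/96407.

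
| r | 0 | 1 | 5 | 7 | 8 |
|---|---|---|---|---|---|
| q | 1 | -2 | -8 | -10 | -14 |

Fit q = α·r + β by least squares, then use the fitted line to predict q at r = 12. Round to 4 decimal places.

q̂ = -19.7126

Entries of AᵀA: Σr·r = 139, Σr = 21, Σ1 = 5.
And Σr·q = -224, Σq = -33.
Normal equations: [[139, 21]; [21, 5]]·[α, β]ᵀ = [-224, -33]ᵀ.
Δ = 139·5 − 21² = 254.
α = ((-224)·5 − 21·(-33))/254 = -427/254; β = (139·(-33) − 21·(-224))/254 = 117/254.
At r = 12: q̂ = (-427/254)·(12) + (117/254)·(1) = -5007/254.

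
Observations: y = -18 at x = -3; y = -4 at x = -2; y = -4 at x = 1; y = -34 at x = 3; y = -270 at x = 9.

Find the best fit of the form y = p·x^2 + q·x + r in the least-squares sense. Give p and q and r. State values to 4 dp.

p = -3.0526, q = -2.7410, r = 1.8795

Entries of AᵀA: Σx^2·x^2 = 6740, Σx^2·x = 722, Σx^2 = 104, Σx·x = 104, Σx = 8, Σ1 = 5.
Right-hand side: Σx^2·y = -22358, Σx·y = -2474, Σy = -330.
AᵀA·[p, q, r]ᵀ = Aᵀy becomes [[6740, 722, 104]; [722, 104, 8]; [104, 8, 5]]·[p, q, r]ᵀ = [-22358, -2474, -330]ᵀ.
Inverting the 3×3 Gram matrix, [p, q, r]ᵀ = [-46091/15099, -41387/15099, 4054/2157]ᵀ.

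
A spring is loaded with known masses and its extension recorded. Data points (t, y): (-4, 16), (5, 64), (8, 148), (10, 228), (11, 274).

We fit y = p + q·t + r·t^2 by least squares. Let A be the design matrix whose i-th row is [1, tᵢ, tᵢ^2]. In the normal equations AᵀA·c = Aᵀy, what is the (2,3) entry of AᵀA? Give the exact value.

2904

Row 2 ↔ basis t, column 3 ↔ basis t^2, so (AᵀA)_{2,3} = Σᵢ (t)·(t^2) = (-4)·(16) + (5)·(25) + (8)·(64) + (10)·(100) + (11)·(121) = 2904.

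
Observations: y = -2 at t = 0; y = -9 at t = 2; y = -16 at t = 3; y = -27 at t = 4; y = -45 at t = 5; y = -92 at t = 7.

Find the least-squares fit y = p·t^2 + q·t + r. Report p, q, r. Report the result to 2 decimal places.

Forming AᵀA = [[3379, 567, 103]; [567, 103, 21]; [103, 21, 6]] and Aᵀy = [-6245, -1043, -191]ᵀ gives AᵀA·[p, q, r]ᵀ = Aᵀy.
Inverting the 3×3 Gram matrix, [p, q, r]ᵀ = [-517/248, 27769/14632, -19671/7316]ᵀ.

p = -2.08, q = 1.90, r = -2.69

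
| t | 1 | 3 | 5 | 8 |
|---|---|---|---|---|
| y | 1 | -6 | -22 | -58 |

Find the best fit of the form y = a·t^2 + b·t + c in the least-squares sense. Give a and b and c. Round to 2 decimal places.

a = -0.93, b = -0.14, c = 2.24

From the data, Σt^2·t^2 = 4803, Σt^2·t = 665, Σt^2 = 99, Σt·t = 99, Σt = 17, Σ1 = 4.
Moment sums: Σt^2·y = -4315, Σt·y = -591, Σy = -85.
Normal equations: [[4803, 665, 99]; [665, 99, 17]; [99, 17, 4]]·[a, b, c]ᵀ = [-4315, -591, -85]ᵀ.
Inverting the 3×3 Gram matrix, [a, b, c]ᵀ = [-6069/6556, -893/6556, 3672/1639]ᵀ.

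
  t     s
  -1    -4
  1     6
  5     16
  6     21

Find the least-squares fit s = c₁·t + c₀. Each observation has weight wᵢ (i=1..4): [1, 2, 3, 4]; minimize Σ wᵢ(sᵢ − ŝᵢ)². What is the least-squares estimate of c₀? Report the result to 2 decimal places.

c₀ = 1.10

With design matrix A, AᵀWA = [[222, 40]; [40, 10]] and AᵀWs = [760, 140]ᵀ.
Determinant 222·10 − 40² = 620.
c₁ = (760·10 − 40·140)/620 = 100/31; c₀ = (222·140 − 40·760)/620 = 34/31.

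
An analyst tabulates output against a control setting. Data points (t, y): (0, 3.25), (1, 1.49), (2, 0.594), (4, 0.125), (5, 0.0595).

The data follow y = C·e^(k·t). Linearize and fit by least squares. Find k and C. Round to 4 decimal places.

With ln yᵢ as the transformed response and tᵢ as the regressor:
AᵀA = [[46.0000, 12.0000]; [12.0000, 5]], rhs = [-23.0696, -3.8447]ᵀ  (here Σt = 12.0000, Σ(t)² = 46.0000, Σln y = -3.8447, Σt·ln y = -23.0696).
Slope k = (n·Σt·ln y − Σt·Σln y)/(n·Σ(t)² − (Σt)²) = (5·-23.0696 − 12.0000·-3.8447)/86.0000 = -0.80479; ln C = (Σln y − k·Σt)/n = 1.16257, so C = exp(1.16257) = 3.19814.

k = -0.8048, C = 3.1981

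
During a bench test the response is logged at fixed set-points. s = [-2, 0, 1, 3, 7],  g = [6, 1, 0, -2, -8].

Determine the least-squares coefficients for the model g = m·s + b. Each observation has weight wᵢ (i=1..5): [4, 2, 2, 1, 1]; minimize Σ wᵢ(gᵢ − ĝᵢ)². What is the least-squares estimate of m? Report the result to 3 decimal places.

Sums needed: Σwᵢ·s·s = 76, Σwᵢ·s = 4, Σwᵢ·1 = 10.
For AᵀWg: Σwᵢ·s·g = -110, Σwᵢ·g = 16.
AᵀWA·[m, b]ᵀ = AᵀWg becomes [[76, 4]; [4, 10]]·[m, b]ᵀ = [-110, 16]ᵀ.
Eliminating b: 10·(row 1) − 4·(row 2) gives 744·m = 10·(-110) − 4·16 = -1164, so m = -97/62.
Then b = (16 − 4·(-97/62))/10 = 69/31.

m = -1.565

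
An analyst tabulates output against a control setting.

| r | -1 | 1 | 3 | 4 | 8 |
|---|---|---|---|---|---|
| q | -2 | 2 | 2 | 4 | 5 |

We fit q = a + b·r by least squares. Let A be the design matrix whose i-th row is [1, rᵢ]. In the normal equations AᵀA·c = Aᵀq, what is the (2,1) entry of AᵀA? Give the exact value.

15

Row 2 ↔ basis r, column 1 ↔ basis 1, so (AᵀA)_{2,1} = Σᵢ r = (-1)·(1) + (1)·(1) + (3)·(1) + (4)·(1) + (8)·(1) = 15.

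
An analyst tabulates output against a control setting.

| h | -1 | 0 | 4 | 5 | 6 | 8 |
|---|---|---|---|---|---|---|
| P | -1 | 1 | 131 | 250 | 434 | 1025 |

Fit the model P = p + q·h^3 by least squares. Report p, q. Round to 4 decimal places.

p = 1.4032, q = 1.9995

With design matrix A, AᵀA = [[6, 916]; [916, 328522]] and AᵀP = [1840, 658179]ᵀ.
Δ = 6·328522 − 916² = 1132076.
p = (1840·328522 − 916·658179)/1132076 = 397129/283019; q = (6·658179 − 916·1840)/1132076 = 1131817/566038.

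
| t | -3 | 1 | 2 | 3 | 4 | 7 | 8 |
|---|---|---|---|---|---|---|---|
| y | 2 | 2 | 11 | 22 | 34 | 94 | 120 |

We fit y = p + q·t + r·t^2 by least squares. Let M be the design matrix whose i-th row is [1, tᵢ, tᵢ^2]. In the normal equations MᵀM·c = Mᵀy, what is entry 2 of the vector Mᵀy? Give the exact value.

1838

Entry 2 ↔ basis t, so (Mᵀy)_{2} = Σᵢ (t)·yᵢ = (-3)·(2) + (1)·(2) + (2)·(11) + (3)·(22) + (4)·(34) + (7)·(94) + (8)·(120) = 1838.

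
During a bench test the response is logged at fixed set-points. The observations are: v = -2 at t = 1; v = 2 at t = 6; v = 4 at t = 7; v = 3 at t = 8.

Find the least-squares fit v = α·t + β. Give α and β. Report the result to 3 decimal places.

α = 0.810, β = -2.707

From the data, Σt·t = 150, Σt = 22, Σ1 = 4.
Moment sums: Σt·v = 62, Σv = 7.
Determinant 150·4 − 22² = 116.
α = (62·4 − 22·7)/116 = 47/58; β = (150·7 − 22·62)/116 = -157/58.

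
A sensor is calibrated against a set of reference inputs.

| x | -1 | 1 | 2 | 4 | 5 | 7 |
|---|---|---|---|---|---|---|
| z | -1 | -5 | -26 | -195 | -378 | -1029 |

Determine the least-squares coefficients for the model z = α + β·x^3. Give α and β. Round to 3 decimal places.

α = -3.021, β = -2.992

Setting ∂/∂α … = 0 gives: 6·α + 540·β = -1634;  540·α + 137436·β = -412889.
det = 6·137436 − 540² = 533016.
α = ((-1634)·137436 − 540·(-412889))/533016 = -134197/44418; β = (6·(-412889) − 540·(-1634))/533016 = -265829/88836.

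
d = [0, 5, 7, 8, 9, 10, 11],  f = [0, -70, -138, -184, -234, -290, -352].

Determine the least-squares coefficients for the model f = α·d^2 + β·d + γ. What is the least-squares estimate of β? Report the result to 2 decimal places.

From the data, Σd^2·d^2 = 38324, Σd^2·d = 4040, Σd^2 = 440, Σd·d = 440, Σd = 50, Σ1 = 7.
And Σd^2·f = -110834, Σd·f = -11666, Σf = -1268.
XᵀX·[α, β, γ]ᵀ = Xᵀf becomes [[38324, 4040, 440]; [4040, 440, 50]; [440, 50, 7]]·[α, β, γ]ᵀ = [-110834, -11666, -1268]ᵀ.
Solving the 3×3 system (Gaussian elimination) gives α = -1991/658, β = 4199/3290, γ = -3/47.

β = 1.28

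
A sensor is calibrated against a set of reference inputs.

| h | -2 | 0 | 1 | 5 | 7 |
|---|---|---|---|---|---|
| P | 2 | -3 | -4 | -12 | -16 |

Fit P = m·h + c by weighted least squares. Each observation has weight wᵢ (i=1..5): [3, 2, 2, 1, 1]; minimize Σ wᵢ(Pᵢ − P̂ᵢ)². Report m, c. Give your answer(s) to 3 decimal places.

XᵀWX·[m, c]ᵀ = XᵀWP reads: 88·m + 8·c = -192;  8·m + 9·c = -36.
(Σwᵢ·h·h = 88, Σwᵢ·h = 8, Σwᵢ·1 = 9, Σwᵢ·h·P = -192, Σwᵢ·P = -36.)
det = 88·9 − 8² = 728.
m = ((-192)·9 − 8·(-36))/728 = -180/91; c = (88·(-36) − 8·(-192))/728 = -204/91.

m = -1.978, c = -2.242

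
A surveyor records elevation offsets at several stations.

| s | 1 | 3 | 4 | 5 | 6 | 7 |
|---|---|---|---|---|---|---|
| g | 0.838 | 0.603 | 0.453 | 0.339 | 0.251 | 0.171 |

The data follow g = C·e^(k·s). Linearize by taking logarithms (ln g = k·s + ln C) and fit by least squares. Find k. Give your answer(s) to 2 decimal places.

Taking logs, ln g = k·s + ln C, so regress ln g on s.
AᵀA = [[136.0000, 26.0000]; [26.0000, 6]], rhs = [-30.9269, -5.7046]ᵀ  (here Σs = 26.0000, Σ(s)² = 136.0000, Σln g = -5.7046, Σs·ln g = -30.9269).
Slope k = (n·Σs·ln g − Σs·Σln g)/(n·Σ(s)² − (Σs)²) = (6·-30.9269 − 26.0000·-5.7046)/140.0000 = -0.26602; ln C = (Σln g − k·Σs)/n = 0.20197.

k = -0.27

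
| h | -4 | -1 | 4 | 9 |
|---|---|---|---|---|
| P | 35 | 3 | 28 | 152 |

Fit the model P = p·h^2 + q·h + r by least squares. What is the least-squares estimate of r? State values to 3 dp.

Compute the Gram sums: Σh^2·h^2 = 7074, Σh^2·h = 728, Σh^2 = 114, Σh·h = 114, Σh = 8, Σ1 = 4.
For MᵀP: Σh^2·P = 13323, Σh·P = 1337, ΣP = 218.
Solving the 3×3 system (Gaussian elimination) gives p = 24628/12485, q = -4347/4994, r = 49/2270.

r = 0.022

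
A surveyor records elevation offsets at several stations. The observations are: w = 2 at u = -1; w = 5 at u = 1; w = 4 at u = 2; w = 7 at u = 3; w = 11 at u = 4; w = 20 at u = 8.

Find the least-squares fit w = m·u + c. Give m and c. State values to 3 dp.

m = 2.075, c = 2.288

The normal system XᵀX·[m, c]ᵀ = Xᵀw is [[95, 17]; [17, 6]]·[m, c]ᵀ = [236, 49]ᵀ.
Eliminating c: 6·(row 1) − 17·(row 2) gives 281·m = 6·236 − 17·49 = 583, so m = 583/281.
Then c = (49 − 17·(583/281))/6 = 643/281.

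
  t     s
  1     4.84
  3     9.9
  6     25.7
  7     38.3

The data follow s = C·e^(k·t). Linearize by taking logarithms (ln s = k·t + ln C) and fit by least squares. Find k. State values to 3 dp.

k = 0.339

Linearized form: ln s = k·t + ln C. From the 4 transformed points,
Σt = 17.0000, Σ(t)² = 95.0000, Σln s = 10.7614, Σt·ln s = 53.4516.
Normal system: [[95.0000, 17.0000]; [17.0000, 4]]·[k, ln C]ᵀ = [53.4516, 10.7614]ᵀ.
Δ = 95.0000·4 − (17.0000)² = 91.0000; k = (53.4516·4 − 17.0000·10.7614)/91.0000 = 0.33915, ln C = (95.0000·10.7614 − 17.0000·53.4516)/91.0000 = 1.24895.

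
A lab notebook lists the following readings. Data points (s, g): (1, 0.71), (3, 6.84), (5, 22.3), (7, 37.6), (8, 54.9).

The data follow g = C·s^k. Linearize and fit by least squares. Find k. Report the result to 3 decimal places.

k = 2.080

Let Y = ln g. Fitting Y = k·ln s + ln C by least squares:
Σln s = 6.7334, Σ(ln s)² = 11.9079, Σln g = 12.3174, Σln s·ln g = 22.4961.
Equations: 11.9079·k + 6.7334·ln C = 22.4961;  6.7334·k + 5·ln C = 12.3174.
Δ = 11.9079·5 − (6.7334)² = 14.2007; k = (22.4961·5 − 6.7334·12.3174)/14.2007 = 2.08035, ln C = (11.9079·12.3174 − 6.7334·22.4961)/14.2007 = -0.33809.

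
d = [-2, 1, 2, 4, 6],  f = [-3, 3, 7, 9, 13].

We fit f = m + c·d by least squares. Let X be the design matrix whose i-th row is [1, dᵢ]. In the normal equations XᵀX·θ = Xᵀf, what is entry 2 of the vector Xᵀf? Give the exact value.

Entry 2 ↔ basis d, so (Xᵀf)_{2} = Σᵢ (d)·fᵢ = (-2)·(-3) + (1)·(3) + (2)·(7) + (4)·(9) + (6)·(13) = 137.

137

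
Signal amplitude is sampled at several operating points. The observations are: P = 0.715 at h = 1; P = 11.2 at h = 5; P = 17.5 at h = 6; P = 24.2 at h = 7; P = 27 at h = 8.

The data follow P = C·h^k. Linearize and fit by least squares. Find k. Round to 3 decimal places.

k = 1.771

With ln Pᵢ as the transformed response and ln hᵢ as the regressor:
Sums: Σln h = 7.4265, Σ(ln h)² = 13.9113, Σln P = 11.4248, Σln h·ln P = 22.0705.
Normal system: [[13.9113, 7.4265]; [7.4265, 5]]·[k, ln C]ᵀ = [22.0705, 11.4248]ᵀ.
Solving (det = 14.4030): k = 1.77083, ln C = -0.34527.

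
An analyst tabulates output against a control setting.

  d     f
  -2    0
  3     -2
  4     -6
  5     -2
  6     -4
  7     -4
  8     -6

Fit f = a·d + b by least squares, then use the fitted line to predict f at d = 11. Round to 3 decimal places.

f̂ = -6.800

The normal equations are: 203·a + 31·b = -140;  31·a + 7·b = -24.
Eliminating b: 7·(row 1) − 31·(row 2) gives 460·a = 7·(-140) − 31·(-24) = -236, so a = -59/115.
Then b = ((-24) − 31·(-59/115))/7 = -133/115.
At d = 11: f̂ = (-59/115)·(11) + (-133/115)·(1) = -34/5.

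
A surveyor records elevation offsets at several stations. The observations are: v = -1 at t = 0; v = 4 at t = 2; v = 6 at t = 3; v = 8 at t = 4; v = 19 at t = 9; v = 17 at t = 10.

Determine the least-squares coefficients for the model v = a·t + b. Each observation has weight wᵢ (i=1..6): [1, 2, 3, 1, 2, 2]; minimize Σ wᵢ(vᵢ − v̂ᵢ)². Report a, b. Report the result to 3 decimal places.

Forming AᵀWA = [[413, 55]; [55, 11]] and AᵀWv = [784, 105]ᵀ gives AᵀWA·[a, b]ᵀ = AᵀWv.
Determinant 413·11 − 55² = 1518.
a = (784·11 − 55·105)/1518 = 259/138; b = (413·105 − 55·784)/1518 = 245/1518.

a = 1.877, b = 0.161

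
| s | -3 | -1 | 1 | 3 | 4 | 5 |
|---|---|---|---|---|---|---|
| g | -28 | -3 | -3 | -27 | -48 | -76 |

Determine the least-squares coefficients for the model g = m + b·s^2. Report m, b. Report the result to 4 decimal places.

m = -0.0063, b = -3.0322

Entries of MᵀM: Σ1 = 6, Σs^2 = 61, Σs^2·s^2 = 1045.
Right-hand side: Σg = -185, Σs^2·g = -3169.
So MᵀM·[m, b]ᵀ = Mᵀg: [[6, 61]; [61, 1045]]·[m, b]ᵀ = [-185, -3169]ᵀ.
Δ = 6·1045 − 61² = 2549.
m = ((-185)·1045 − 61·(-3169))/2549 = -16/2549; b = (6·(-3169) − 61·(-185))/2549 = -7729/2549.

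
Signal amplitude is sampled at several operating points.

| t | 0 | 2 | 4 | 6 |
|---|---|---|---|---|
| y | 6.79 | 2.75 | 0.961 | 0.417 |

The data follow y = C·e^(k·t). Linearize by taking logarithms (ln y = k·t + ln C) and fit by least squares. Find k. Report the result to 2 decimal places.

k = -0.47

With ln yᵢ as the transformed response and tᵢ as the regressor:
XᵀX = [[56.0000, 12.0000]; [12.0000, 4]], rhs = [-3.3839, 2.0126]ᵀ  (here Σt = 12.0000, Σ(t)² = 56.0000, Σln y = 2.0126, Σt·ln y = -3.3839).
Solving (det = 80.0000): k = -0.47109, ln C = 1.91641.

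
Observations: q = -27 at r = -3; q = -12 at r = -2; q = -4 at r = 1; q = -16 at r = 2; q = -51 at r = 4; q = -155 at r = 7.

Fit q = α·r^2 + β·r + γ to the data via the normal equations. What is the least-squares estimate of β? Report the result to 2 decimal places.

β = -0.54

From the data, Σr^2·r^2 = 2771, Σr^2·r = 381, Σr^2 = 83, Σr·r = 83, Σr = 9, Σ1 = 6.
Moment sums: Σr^2·q = -8770, Σr·q = -1220, Σq = -265.
Normal equations: [[2771, 381, 83]; [381, 83, 9]; [83, 9, 6]]·[α, β, γ]ᵀ = [-8770, -1220, -265]ᵀ.
Solving the 3×3 system (Gaussian elimination) gives α = -431305/140984, β = -76685/140984, γ = -36345/35246.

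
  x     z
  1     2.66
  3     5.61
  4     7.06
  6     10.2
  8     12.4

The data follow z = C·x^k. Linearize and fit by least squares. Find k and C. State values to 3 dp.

k = 0.746, C = 2.588

With ln zᵢ as the transformed response and ln xᵢ as the regressor:
Σln x = 6.3561, Σ(ln x)² = 10.6632, Σln z = 9.4974, Σln x·ln z = 14.0006.
Equations: 10.6632·k + 6.3561·ln C = 14.0006;  6.3561·k + 5·ln C = 9.4974.
Solving (det = 12.9161): k = 0.74609, ln C = 0.95104, so C = exp(0.95104) = 2.58840.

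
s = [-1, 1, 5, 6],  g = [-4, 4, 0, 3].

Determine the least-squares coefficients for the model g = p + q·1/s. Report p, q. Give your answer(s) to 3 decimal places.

p = 0.379, q = 4.043

Forming XᵀX = [[4, 11/30]; [11/30, 1861/900]] and Xᵀg = [3, 17/2]ᵀ gives XᵀX·[p, q]ᵀ = Xᵀg.
det = 4·(1861/900) − (11/30)² = 2441/300.
p = (3·(1861/900) − (11/30)·(17/2))/(2441/300) = 926/2441; q = (4·(17/2) − (11/30)·3)/(2441/300) = 9870/2441.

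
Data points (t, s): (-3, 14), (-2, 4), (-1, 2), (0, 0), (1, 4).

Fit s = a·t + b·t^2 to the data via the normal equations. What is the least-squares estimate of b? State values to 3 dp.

The normal equations are: 15·a + (-35)·b = -48;  (-35)·a + 99·b = 148.
Δ = 15·99 − (-35)² = 260.
a = ((-48)·99 − (-35)·148)/260 = 107/65; b = (15·148 − (-35)·(-48))/260 = 27/13.

b = 2.077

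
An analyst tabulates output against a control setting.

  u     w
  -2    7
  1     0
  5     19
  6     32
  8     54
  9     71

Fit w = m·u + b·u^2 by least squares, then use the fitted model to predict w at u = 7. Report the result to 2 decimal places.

MᵀM·[m, b]ᵀ = Mᵀw reads: 211·m + 1575·b = 1344;  1575·m + 12595·b = 10862.
Determinant 211·12595 − 1575² = 176920.
m = (1344·12595 − 1575·10862)/176920 = -17997/17692; b = (211·10862 − 1575·1344)/176920 = 87541/88460.
At u = 7: ŵ = (-17997/17692)·(7) + (87541/88460)·(49) = 1829807/44230.

ŵ = 41.37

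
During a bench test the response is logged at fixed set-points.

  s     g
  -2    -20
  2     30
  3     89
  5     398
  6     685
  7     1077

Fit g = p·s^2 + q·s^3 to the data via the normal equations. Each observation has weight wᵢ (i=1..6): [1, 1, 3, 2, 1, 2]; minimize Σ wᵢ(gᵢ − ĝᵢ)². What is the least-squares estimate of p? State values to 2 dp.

From the data, Σwᵢ·s^2·s^2 = 7623, Σwᵢ·s^2·s^3 = 48369, Σwᵢ·s^3·s^3 = 315519.
And Σwᵢ·s^2·g = 152549, Σwᵢ·s^3·g = 993891.
Eliminating q: 315519·(row 1) − 48369·(row 2) gives 65641176·p = 315519·152549 − 48369·993891 = 58594152, so p = 2441423/2735049.
Then q = (993891 − 48369·(2441423/2735049))/315519 = 8241188/2735049.

p = 0.89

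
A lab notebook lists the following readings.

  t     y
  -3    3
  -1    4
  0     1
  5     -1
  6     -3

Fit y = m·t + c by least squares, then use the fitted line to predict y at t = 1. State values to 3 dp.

ŷ = 1.072

Sums needed: Σt·t = 71, Σt = 7, Σ1 = 5.
For Xᵀy: Σt·y = -36, Σy = 4.
XᵀX·[m, c]ᵀ = Xᵀy becomes [[71, 7]; [7, 5]]·[m, c]ᵀ = [-36, 4]ᵀ.
Determinant 71·5 − 7² = 306.
m = ((-36)·5 − 7·4)/306 = -104/153; c = (71·4 − 7·(-36))/306 = 268/153.
At t = 1: ŷ = (-104/153)·(1) + (268/153)·(1) = 164/153.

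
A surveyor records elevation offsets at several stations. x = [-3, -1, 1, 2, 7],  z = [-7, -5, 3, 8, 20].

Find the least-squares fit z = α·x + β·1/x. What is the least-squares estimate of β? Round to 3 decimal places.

β = 1.375

The normal system MᵀM·[α, β]ᵀ = Mᵀz is [[64, 5]; [5, 4201/1764]]·[α, β]ᵀ = [185, 361/21]ᵀ.
Eliminating β: (4201/1764)·(row 1) − 5·(row 2) gives (56191/441)·α = (4201/1764)·185 − 5·(361/21) = 625565/1764, so α = 625565/224764.
Then β = ((361/21) − 5·(625565/224764))/(4201/1764) = 77259/56191.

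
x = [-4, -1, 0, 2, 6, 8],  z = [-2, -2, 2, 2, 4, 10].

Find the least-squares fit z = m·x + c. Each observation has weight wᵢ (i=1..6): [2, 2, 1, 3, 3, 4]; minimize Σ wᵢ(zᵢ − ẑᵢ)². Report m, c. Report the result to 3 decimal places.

m = 0.984, c = 0.450

The normal equations are: 410·m + 46·c = 424;  46·m + 15·c = 52.
Determinant 410·15 − 46² = 4034.
m = (424·15 − 46·52)/4034 = 1984/2017; c = (410·52 − 46·424)/4034 = 908/2017.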